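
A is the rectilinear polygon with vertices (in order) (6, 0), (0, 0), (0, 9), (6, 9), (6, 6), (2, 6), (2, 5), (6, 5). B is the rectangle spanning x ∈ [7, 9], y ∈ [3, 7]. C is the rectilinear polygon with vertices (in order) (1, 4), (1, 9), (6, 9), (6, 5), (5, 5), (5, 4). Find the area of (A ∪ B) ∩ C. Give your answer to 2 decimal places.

|A ∪ B| = 58.
|(A ∪ B) ∩ C| = 20.00.

20.00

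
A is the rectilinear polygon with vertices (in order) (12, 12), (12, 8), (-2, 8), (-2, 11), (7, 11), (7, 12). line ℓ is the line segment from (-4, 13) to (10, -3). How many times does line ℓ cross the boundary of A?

2

The segment meets the boundary at (0.375,8), (-2,10.714).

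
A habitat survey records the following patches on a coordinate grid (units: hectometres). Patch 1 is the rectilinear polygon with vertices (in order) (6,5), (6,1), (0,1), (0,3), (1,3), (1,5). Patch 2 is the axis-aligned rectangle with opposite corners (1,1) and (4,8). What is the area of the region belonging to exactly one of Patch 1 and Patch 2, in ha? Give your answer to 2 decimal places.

19.00

|Patch 1| = 22, |Patch 2| = 21, |Patch 1∩Patch 2| = 12.
|Patch 1 △ Patch 2| = |Patch 1| + |Patch 2| − 2·|Patch 1∩Patch 2| = 22 + 21 − 24 = 19.00.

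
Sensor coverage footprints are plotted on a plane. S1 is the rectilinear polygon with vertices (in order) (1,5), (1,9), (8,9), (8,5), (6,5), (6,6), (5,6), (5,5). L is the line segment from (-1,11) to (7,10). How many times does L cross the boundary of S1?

0

The segment lies entirely outside S1 and never meets its boundary.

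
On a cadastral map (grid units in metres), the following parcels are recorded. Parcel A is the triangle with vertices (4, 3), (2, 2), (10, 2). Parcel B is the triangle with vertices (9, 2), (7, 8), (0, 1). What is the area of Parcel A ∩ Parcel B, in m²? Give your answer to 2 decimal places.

The intersection is the polygon with vertices (2,2), (4,3), (8.941,2.176), (9,2).
By the shoelace formula its area is 3.91.

3.91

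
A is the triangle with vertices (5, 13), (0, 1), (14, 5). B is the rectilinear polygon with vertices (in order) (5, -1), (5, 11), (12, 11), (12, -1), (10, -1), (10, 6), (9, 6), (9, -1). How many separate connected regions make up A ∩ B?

1

A ∩ B is a single connected region.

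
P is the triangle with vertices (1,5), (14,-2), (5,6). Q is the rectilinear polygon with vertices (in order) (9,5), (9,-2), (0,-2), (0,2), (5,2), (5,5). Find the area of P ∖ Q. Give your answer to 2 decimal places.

|P| = 20.5, |P∩Q| = 9.2495.
|P ∖ Q| = |P| − |P∩Q| = 20.5 − 9.2495 = 11.25.

11.25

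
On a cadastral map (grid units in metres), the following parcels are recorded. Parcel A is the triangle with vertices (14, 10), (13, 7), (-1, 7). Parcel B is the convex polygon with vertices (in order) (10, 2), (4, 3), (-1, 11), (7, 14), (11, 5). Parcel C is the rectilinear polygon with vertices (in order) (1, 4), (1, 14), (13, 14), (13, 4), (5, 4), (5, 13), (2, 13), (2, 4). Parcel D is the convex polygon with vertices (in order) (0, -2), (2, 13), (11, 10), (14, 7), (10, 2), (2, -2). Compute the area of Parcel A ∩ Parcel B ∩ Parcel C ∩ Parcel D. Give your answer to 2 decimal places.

8.08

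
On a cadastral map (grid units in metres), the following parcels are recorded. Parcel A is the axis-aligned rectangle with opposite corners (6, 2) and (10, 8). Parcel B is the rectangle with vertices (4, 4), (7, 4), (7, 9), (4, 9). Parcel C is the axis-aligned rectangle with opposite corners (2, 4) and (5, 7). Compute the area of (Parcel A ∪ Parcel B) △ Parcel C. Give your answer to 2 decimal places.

|Parcel A ∪ Parcel B| = 35.
|(Parcel A ∪ Parcel B) ∩ Parcel C| = 3.
|(Parcel A ∪ Parcel B) △ Parcel C| = 35 + 9 − 6 = 38.00.

38.00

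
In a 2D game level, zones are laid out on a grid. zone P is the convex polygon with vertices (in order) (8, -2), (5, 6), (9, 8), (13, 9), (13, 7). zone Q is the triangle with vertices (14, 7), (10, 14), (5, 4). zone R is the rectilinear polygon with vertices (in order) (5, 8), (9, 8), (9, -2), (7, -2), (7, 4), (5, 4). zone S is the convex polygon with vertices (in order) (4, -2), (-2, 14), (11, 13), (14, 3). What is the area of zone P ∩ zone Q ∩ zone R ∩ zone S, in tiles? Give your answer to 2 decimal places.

The intersection is the polygon with vertices (9,8), (9,5.333), (5.667,4.222), (5.429,4.857), (6.333,6.667).
By the shoelace formula its area is 7.76.

7.76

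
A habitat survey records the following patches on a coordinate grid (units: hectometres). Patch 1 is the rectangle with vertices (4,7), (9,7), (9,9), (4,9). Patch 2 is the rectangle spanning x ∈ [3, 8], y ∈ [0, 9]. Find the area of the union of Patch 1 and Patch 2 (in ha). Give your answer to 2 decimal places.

47.00

By inclusion–exclusion:
Individual areas: |Patch 1| = 10, |Patch 2| = 45.
|Patch 1∩Patch 2|: x∈[4,8], y∈[7,9] → 4·2 = 8.
|Patch 1 ∪ Patch 2| = 55 − 8 = 47.00.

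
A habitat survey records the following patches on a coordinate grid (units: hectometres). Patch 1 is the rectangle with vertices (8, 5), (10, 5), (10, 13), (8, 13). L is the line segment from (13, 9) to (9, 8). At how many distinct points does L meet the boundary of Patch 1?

1

The segment meets the boundary at (10,8.25).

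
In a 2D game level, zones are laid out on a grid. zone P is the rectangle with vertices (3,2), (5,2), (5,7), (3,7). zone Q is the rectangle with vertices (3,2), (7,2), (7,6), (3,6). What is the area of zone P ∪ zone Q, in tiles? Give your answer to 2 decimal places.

By inclusion–exclusion:
Individual areas: |zone P| = 10, |zone Q| = 16.
|zone P∩zone Q|: x∈[3,5], y∈[2,6] → 2·4 = 8.
|zone P ∪ zone Q| = 26 − 8 = 18.00.

18.00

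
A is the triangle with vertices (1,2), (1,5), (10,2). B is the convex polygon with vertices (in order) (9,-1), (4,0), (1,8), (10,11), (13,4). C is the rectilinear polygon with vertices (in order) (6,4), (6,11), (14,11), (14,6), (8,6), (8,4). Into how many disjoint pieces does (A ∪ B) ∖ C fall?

(A ∪ B) ∖ C is a single connected region.

1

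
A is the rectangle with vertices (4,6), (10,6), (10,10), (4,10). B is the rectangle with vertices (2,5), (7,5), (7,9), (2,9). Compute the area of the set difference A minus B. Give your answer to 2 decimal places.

|A∩B|: x∈[4,7], y∈[6,9] → 3·3 = 9.
|A| = 24.
|A ∖ B| = |A| − |A∩B| = 24 − 9 = 15.00.

15.00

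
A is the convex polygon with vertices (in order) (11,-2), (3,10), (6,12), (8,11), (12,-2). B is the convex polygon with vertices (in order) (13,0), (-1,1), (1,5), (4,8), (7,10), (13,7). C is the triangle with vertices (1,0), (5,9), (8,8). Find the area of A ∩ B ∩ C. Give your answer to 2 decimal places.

The intersection is the polygon with vertices (5.333,8.889), (8,8), (5.919,5.622), (4.467,7.8), (4.79,8.526).
By the shoelace formula its area is 5.97.

5.97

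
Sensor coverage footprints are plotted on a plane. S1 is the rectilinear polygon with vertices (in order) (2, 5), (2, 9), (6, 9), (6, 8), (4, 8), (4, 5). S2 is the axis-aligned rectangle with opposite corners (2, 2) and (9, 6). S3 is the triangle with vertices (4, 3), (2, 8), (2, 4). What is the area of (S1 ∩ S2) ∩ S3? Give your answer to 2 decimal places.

The region (S1 ∩ S2) ∩ S3 is the polygon with vertices (2.8,6), (3.2,5), (2,5), (2,6).
By the shoelace formula its area is 1.00.

1.00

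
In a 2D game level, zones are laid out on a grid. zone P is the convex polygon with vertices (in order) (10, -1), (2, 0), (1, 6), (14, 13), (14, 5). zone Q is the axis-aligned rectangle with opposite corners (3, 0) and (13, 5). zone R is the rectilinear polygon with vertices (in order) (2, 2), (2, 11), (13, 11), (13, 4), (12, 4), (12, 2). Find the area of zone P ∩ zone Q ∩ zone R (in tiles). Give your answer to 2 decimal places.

The intersection is the polygon with vertices (3,5), (13,5), (13,4), (12,4), (12,2), (12,2), (3,2).
By the shoelace formula its area is 28.00.

28.00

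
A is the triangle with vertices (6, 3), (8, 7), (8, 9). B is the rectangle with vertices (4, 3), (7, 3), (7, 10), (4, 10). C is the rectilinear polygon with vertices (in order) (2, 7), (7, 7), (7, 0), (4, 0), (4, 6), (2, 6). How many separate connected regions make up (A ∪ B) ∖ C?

2

(A ∪ B) ∖ C splits into 2 disjoint pieces (area 1.5, area 9).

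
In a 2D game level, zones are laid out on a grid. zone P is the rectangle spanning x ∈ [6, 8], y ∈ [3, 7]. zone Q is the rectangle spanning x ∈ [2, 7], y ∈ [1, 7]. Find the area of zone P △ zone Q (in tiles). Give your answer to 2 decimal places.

30.00

|zone P∩zone Q|: x∈[6,7], y∈[3,7] → 1·4 = 4.
|zone P △ zone Q| = |zone P| + |zone Q| − 2·|zone P∩zone Q| = 8 + 30 − 8 = 30.00.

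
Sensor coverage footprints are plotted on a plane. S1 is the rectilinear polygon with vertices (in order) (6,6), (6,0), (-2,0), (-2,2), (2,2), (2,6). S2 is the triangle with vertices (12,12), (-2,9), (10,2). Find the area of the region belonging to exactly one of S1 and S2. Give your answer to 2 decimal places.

|S1| = 32, |S2| = 67, |S1∩S2| = 2.381.
|S1 △ S2| = |S1| + |S2| − 2·|S1∩S2| = 32 + 67 − 4.7619 = 94.24.

94.24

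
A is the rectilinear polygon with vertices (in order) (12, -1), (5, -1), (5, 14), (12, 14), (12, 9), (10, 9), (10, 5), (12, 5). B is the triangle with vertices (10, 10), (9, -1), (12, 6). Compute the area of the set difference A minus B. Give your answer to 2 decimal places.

89.54

|A| = 97, |A∩B| = 7.4643.
|A ∖ B| = |A| − |A∩B| = 97 − 7.4643 = 89.54.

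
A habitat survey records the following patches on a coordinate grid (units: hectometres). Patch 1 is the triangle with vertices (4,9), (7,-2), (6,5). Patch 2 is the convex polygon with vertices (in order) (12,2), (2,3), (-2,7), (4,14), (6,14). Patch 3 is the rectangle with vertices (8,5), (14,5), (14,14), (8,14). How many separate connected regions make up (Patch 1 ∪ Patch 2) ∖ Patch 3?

(Patch 1 ∪ Patch 2) ∖ Patch 3 is a single connected region.

1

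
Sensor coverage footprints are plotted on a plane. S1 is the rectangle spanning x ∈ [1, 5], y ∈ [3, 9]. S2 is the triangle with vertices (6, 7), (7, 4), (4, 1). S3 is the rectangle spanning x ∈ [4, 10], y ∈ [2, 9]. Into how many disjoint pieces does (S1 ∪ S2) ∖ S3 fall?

(S1 ∪ S2) ∖ S3 splits into 2 disjoint pieces (area 18, area 0.3333).

2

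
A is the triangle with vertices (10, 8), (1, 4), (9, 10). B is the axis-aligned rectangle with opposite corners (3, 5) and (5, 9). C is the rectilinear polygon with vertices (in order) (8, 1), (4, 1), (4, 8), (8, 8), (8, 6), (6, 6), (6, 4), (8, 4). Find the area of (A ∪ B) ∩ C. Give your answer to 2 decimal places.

|A ∪ B| = 17.1806.
|(A ∪ B) ∩ C| = 7.00.

7.00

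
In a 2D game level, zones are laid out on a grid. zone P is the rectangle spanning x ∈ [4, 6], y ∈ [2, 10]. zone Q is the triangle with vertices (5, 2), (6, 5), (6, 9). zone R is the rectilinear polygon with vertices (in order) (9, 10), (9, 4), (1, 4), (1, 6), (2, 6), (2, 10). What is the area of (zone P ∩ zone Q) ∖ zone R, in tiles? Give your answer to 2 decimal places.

|zone P ∩ zone Q| = 2.
|(zone P ∩ zone Q) ∩ zone R| = 1.619.
|(zone P ∩ zone Q) ∖ zone R| = 2 − 1.619 = 0.38.

0.38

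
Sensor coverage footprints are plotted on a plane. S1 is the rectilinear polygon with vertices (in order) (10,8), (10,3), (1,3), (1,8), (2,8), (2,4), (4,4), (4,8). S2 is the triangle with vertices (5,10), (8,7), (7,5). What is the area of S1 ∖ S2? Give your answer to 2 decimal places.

|S1| = 37, |S1∩S2| = 3.3.
|S1 ∖ S2| = |S1| − |S1∩S2| = 37 − 3.3 = 33.70.

33.70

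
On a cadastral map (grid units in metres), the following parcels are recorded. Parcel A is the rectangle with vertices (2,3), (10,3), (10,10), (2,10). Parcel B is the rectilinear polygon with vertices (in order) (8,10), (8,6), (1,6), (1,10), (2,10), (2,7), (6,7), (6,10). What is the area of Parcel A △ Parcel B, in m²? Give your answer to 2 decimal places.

|Parcel A| = 56, |Parcel B| = 16, |Parcel A∩Parcel B| = 12.
|Parcel A △ Parcel B| = |Parcel A| + |Parcel B| − 2·|Parcel A∩Parcel B| = 56 + 16 − 24 = 48.00.

48.00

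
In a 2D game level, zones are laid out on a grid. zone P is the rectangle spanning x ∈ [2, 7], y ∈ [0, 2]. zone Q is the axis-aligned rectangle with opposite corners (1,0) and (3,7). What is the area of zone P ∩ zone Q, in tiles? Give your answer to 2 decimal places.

|zone P∩zone Q|: x∈[2,3], y∈[0,2] → 1·2 = 2.

2.00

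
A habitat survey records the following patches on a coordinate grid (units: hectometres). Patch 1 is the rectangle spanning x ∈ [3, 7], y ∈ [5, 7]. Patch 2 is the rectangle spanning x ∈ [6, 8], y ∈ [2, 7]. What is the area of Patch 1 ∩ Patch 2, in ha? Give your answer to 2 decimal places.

|Patch 1∩Patch 2|: x∈[6,7], y∈[5,7] → 1·2 = 2.

2.00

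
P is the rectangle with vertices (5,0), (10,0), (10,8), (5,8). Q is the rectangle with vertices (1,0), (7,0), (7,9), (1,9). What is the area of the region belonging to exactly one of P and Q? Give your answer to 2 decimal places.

62.00

|P∩Q|: x∈[5,7], y∈[0,8] → 2·8 = 16.
|P △ Q| = |P| + |Q| − 2·|P∩Q| = 40 + 54 − 32 = 62.00.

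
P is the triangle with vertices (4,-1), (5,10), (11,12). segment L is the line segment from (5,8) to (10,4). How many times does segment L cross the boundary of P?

The segment meets the boundary at (7.688,5.849).

1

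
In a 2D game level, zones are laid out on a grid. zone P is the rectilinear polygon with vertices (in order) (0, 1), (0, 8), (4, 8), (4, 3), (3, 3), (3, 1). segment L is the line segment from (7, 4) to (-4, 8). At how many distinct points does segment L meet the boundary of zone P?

2

The segment meets the boundary at (0,6.545), (4,5.091).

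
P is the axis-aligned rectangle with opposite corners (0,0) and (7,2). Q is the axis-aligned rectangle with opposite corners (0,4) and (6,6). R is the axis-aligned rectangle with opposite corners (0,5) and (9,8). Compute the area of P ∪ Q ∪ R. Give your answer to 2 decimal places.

By inclusion–exclusion:
Individual areas: |P| = 14, |Q| = 12, |R| = 27.
|P∩Q| = 0 (no overlap).
|P∩R| = 0 (no overlap).
|Q∩R|: x∈[0,6], y∈[5,6] → 6·1 = 6.
|P∩Q∩R| = 0.
|P ∪ Q ∪ R| = 53 − 6 + 0 = 47.00.

47.00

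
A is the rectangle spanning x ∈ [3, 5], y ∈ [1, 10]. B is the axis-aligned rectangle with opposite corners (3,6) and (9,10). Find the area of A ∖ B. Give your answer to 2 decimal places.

10.00

|A∩B|: x∈[3,5], y∈[6,10] → 2·4 = 8.
|A| = 18.
|A ∖ B| = |A| − |A∩B| = 18 − 8 = 10.00.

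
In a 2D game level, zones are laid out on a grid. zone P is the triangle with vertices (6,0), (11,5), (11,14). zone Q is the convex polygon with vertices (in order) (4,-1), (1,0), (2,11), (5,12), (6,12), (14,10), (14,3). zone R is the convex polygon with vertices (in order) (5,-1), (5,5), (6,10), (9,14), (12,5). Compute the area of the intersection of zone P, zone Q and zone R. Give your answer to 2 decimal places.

19.39

The intersection is the polygon with vertices (6,0), (9.934,11.016), (10,11), (11,8), (11,5).
By the shoelace formula its area is 19.39.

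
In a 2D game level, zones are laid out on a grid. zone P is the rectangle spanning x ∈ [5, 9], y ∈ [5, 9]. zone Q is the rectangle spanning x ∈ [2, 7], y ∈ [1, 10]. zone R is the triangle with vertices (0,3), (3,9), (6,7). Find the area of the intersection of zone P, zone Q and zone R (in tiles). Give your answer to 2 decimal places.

0.67

The intersection is the polygon with vertices (5,7.667), (6,7), (5,6.333).
By the shoelace formula its area is 0.67.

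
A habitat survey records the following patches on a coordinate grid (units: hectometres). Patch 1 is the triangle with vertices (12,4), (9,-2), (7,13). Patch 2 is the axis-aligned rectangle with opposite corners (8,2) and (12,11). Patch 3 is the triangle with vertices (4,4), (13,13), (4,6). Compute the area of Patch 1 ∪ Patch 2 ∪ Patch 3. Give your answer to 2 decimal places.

50.30

By inclusion–exclusion:
Individual areas: |Patch 1| = 28.5, |Patch 2| = 36, |Patch 3| = 9.
|Patch 1∩Patch 2| = 20.5722.
|Patch 1∩Patch 3| = 1.4022.
|Patch 2∩Patch 3| = 2.2063.
|Patch 1∩Patch 2∩Patch 3| = 0.9822.
|Patch 1 ∪ Patch 2 ∪ Patch 3| = 73.5 − 24.1808 + 0.9822 = 50.30.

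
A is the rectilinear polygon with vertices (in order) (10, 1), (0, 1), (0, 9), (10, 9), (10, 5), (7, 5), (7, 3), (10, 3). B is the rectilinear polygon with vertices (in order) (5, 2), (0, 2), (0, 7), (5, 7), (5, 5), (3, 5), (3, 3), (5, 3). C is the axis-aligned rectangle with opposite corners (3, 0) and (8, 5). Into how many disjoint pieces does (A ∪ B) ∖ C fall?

2

(A ∪ B) ∖ C splits into 2 disjoint pieces (area 52, area 4).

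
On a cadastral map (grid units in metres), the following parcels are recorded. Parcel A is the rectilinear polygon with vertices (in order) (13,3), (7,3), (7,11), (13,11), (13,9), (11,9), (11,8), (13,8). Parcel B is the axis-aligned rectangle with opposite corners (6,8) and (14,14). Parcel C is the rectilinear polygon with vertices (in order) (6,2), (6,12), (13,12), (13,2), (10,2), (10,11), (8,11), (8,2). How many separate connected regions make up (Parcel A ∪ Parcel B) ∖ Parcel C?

(Parcel A ∪ Parcel B) ∖ Parcel C splits into 2 disjoint pieces (area 20, area 16).

2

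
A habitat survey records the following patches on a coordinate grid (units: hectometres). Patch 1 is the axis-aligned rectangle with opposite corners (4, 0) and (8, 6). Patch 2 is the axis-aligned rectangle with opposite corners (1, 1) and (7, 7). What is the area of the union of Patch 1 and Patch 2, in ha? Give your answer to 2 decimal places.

45.00

By inclusion–exclusion:
Individual areas: |Patch 1| = 24, |Patch 2| = 36.
|Patch 1∩Patch 2|: x∈[4,7], y∈[1,6] → 3·5 = 15.
|Patch 1 ∪ Patch 2| = 60 − 15 = 45.00.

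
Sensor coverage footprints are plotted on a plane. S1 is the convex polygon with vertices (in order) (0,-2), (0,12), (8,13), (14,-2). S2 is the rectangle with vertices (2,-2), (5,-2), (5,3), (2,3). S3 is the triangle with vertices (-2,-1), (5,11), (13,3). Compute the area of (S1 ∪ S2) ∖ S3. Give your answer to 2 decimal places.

88.85

|S1 ∪ S2| = 161.
|(S1 ∪ S2) ∩ S3| = 72.1509.
|(S1 ∪ S2) ∖ S3| = 161 − 72.1509 = 88.85.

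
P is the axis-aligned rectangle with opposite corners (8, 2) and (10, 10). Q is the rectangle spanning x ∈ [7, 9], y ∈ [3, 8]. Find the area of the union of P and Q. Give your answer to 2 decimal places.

By inclusion–exclusion:
Individual areas: |P| = 16, |Q| = 10.
|P∩Q|: x∈[8,9], y∈[3,8] → 1·5 = 5.
|P ∪ Q| = 26 − 5 = 21.00.

21.00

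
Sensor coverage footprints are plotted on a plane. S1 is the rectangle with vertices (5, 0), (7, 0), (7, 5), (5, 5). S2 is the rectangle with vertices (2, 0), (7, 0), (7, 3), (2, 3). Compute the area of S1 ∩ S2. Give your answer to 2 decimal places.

|S1∩S2|: x∈[5,7], y∈[0,3] → 2·3 = 6.

6.00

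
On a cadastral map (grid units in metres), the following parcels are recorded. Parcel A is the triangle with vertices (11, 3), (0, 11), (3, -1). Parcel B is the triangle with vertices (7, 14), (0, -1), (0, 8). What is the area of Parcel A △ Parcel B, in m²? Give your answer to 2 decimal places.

|Parcel A| = 54, |Parcel B| = 31.5, |Parcel A∩Parcel B| = 11.4513.
|Parcel A △ Parcel B| = |Parcel A| + |Parcel B| − 2·|Parcel A∩Parcel B| = 54 + 31.5 − 22.9027 = 62.60.

62.60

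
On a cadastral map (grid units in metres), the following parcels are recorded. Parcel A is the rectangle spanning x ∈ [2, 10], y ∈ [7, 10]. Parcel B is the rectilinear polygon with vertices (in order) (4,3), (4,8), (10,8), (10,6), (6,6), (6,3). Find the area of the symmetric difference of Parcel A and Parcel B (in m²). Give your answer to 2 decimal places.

|Parcel A| = 24, |Parcel B| = 18, |Parcel A∩Parcel B| = 6.
|Parcel A △ Parcel B| = |Parcel A| + |Parcel B| − 2·|Parcel A∩Parcel B| = 24 + 18 − 12 = 30.00.

30.00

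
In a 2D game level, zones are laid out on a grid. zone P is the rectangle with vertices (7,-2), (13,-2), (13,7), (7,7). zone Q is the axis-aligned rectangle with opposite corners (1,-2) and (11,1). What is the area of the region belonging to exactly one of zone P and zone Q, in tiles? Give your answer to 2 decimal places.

60.00

|zone P∩zone Q|: x∈[7,11], y∈[-2,1] → 4·3 = 12.
|zone P △ zone Q| = |zone P| + |zone Q| − 2·|zone P∩zone Q| = 54 + 30 − 24 = 60.00.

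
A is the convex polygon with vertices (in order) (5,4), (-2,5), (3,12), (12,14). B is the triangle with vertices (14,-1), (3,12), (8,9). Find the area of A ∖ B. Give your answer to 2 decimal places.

|A| = 65, |A∩B| = 6.4325.
|A ∖ B| = |A| − |A∩B| = 65 − 6.4325 = 58.57.

58.57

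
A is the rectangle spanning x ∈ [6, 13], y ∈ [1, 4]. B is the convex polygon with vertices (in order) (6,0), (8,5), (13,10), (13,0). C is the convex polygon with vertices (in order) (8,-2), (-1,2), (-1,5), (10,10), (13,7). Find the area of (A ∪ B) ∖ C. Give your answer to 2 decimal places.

|A ∪ B| = 45.5.
|(A ∪ B) ∩ C| = 29.6389.
|(A ∪ B) ∖ C| = 45.5 − 29.6389 = 15.86.

15.86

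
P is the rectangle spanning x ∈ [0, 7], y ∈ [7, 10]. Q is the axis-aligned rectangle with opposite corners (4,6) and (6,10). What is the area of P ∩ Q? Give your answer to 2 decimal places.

6.00

|P∩Q|: x∈[4,6], y∈[7,10] → 2·3 = 6.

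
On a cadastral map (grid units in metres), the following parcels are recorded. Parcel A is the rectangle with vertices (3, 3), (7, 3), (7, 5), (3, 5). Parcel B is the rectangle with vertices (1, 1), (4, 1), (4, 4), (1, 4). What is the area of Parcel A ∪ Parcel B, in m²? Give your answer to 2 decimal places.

16.00

By inclusion–exclusion:
Individual areas: |Parcel A| = 8, |Parcel B| = 9.
|Parcel A∩Parcel B|: x∈[3,4], y∈[3,4] → 1·1 = 1.
|Parcel A ∪ Parcel B| = 17 − 1 = 16.00.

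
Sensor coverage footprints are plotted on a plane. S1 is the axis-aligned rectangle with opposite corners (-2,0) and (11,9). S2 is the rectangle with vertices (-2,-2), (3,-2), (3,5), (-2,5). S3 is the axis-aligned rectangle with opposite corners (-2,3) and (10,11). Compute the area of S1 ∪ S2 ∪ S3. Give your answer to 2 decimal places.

By inclusion–exclusion:
Individual areas: |S1| = 117, |S2| = 35, |S3| = 96.
|S1∩S2|: x∈[-2,3], y∈[0,5] → 5·5 = 25.
|S1∩S3|: x∈[-2,10], y∈[3,9] → 12·6 = 72.
|S2∩S3|: x∈[-2,3], y∈[3,5] → 5·2 = 10.
|S1∩S2∩S3| = 10.
|S1 ∪ S2 ∪ S3| = 248 − 107 + 10 = 151.00.

151.00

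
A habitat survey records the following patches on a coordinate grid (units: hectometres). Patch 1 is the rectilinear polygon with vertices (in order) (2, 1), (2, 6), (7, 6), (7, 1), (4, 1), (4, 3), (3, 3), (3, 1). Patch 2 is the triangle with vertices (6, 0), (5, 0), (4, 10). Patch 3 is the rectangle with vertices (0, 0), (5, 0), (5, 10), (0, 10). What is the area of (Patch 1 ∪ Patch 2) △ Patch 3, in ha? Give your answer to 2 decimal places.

|Patch 1 ∪ Patch 2| = 24.75.
|(Patch 1 ∪ Patch 2) ∩ Patch 3| = 13.85.
|(Patch 1 ∪ Patch 2) △ Patch 3| = 24.75 + 50 − 27.7 = 47.05.

47.05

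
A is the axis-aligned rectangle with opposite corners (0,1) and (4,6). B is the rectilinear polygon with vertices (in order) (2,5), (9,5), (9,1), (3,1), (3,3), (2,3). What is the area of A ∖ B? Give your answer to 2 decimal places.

14.00

|A| = 20, |A∩B| = 6.
|A ∖ B| = |A| − |A∩B| = 20 − 6 = 14.00.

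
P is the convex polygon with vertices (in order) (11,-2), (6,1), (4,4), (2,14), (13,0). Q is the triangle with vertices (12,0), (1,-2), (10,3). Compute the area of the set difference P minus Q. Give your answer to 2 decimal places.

47.45

|P| = 58.5, |P∩Q| = 11.0537.
|P ∖ Q| = |P| − |P∩Q| = 58.5 − 11.0537 = 47.45.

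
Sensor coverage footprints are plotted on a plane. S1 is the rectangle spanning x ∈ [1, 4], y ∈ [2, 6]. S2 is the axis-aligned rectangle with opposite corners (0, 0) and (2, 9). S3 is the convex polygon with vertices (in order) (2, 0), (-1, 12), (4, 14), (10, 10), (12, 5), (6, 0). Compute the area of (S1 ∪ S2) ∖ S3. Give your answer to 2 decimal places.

8.00

|S1 ∪ S2| = 26.
|(S1 ∪ S2) ∩ S3| = 18.
|(S1 ∪ S2) ∖ S3| = 26 − 18 = 8.00.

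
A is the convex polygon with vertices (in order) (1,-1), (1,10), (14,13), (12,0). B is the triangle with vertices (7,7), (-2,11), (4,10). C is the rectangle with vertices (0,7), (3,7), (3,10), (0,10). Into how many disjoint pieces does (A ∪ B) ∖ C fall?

1

(A ∪ B) ∖ C is a single connected region.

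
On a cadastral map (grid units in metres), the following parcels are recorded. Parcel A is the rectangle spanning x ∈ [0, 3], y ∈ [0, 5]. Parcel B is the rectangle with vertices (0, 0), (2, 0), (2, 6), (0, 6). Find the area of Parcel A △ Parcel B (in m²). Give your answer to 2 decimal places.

7.00

|Parcel A∩Parcel B|: x∈[0,2], y∈[0,5] → 2·5 = 10.
|Parcel A △ Parcel B| = |Parcel A| + |Parcel B| − 2·|Parcel A∩Parcel B| = 15 + 12 − 20 = 7.00.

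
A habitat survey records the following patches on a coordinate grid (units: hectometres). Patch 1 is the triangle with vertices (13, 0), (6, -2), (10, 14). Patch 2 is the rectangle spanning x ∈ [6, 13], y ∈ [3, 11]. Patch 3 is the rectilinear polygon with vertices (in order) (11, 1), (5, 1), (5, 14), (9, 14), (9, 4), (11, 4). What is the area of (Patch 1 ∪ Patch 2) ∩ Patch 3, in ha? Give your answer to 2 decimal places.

The region (Patch 1 ∪ Patch 2) ∩ Patch 3 is the polygon with vertices (7.25,3), (6,3), (6,11), (9,11), (9,4), (11,4), (11,1), (6.75,1).
By the shoelace formula its area is 34.00.

34.00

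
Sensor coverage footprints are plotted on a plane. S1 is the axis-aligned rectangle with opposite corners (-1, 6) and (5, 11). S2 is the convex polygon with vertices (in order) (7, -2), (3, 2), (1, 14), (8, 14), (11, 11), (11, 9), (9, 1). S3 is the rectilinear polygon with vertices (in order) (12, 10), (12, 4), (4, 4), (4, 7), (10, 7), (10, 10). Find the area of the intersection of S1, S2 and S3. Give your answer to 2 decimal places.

The intersection is the polygon with vertices (5,6), (4,6), (4,7), (5,7).
By the shoelace formula its area is 1.00.

1.00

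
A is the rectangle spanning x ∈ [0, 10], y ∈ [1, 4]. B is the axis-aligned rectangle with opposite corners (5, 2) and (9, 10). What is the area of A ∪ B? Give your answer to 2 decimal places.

By inclusion–exclusion:
Individual areas: |A| = 30, |B| = 32.
|A∩B|: x∈[5,9], y∈[2,4] → 4·2 = 8.
|A ∪ B| = 62 − 8 = 54.00.

54.00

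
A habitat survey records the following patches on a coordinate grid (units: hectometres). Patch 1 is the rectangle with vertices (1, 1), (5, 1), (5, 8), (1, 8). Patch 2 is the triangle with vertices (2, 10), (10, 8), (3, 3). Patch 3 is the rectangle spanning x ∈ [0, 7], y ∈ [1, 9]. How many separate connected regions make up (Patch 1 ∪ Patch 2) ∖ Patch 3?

2

(Patch 1 ∪ Patch 2) ∖ Patch 3 splits into 2 disjoint pieces (area 1.9286, area 4.3393).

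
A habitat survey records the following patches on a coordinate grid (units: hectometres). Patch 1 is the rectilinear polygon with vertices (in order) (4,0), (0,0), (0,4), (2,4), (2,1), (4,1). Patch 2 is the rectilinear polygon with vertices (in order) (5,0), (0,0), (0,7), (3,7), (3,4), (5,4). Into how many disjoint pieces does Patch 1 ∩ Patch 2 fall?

Patch 1 ∩ Patch 2 is a single connected region.

1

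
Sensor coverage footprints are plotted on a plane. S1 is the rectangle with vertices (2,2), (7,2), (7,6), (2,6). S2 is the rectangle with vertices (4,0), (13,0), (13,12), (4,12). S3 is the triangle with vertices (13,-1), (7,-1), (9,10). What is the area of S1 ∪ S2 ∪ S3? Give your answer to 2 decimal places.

By inclusion–exclusion:
Individual areas: |S1| = 20, |S2| = 108, |S3| = 33.
|S1∩S2|: x∈[4,7], y∈[2,6] → 3·4 = 12.
|S1∩S3| = 0.
|S2∩S3| = 27.2727.
|S1∩S2∩S3| = 0.
|S1 ∪ S2 ∪ S3| = 161 − 39.2727 + 0 = 121.73.

121.73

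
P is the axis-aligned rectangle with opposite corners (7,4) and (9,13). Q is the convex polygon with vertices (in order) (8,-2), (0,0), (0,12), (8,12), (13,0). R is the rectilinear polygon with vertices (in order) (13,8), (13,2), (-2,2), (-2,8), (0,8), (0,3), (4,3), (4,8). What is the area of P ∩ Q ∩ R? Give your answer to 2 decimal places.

8.00

The intersection is the polygon with vertices (7,4), (7,8), (9,8), (9,4).
By the shoelace formula its area is 8.00.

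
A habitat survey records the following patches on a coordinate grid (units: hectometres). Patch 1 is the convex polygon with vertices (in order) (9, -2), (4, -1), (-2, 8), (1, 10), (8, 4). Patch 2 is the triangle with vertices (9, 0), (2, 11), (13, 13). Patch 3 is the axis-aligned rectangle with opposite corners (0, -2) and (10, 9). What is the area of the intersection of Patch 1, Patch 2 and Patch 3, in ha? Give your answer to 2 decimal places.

The intersection is the polygon with vertices (8.548,0.71), (4.6,6.914), (8,4).
By the shoelace formula its area is 4.79.

4.79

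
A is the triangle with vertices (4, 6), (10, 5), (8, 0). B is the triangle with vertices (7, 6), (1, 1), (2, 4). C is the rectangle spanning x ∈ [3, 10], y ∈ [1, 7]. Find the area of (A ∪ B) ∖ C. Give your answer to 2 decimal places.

|A ∪ B| = 21.6059.
|(A ∪ B) ∩ C| = 18.0393.
|(A ∪ B) ∖ C| = 21.6059 − 18.0393 = 3.57.

3.57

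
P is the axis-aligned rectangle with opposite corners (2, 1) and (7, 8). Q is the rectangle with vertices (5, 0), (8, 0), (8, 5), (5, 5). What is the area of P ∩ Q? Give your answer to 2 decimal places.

|P∩Q|: x∈[5,7], y∈[1,5] → 2·4 = 8.

8.00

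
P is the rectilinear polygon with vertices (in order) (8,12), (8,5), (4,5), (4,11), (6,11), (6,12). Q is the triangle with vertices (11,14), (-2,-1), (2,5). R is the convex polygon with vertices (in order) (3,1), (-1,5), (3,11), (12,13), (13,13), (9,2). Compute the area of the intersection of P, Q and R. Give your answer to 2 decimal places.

The intersection is the polygon with vertices (4,5.923), (4,7), (8,11), (8,10.539).
By the shoelace formula its area is 3.08.

3.08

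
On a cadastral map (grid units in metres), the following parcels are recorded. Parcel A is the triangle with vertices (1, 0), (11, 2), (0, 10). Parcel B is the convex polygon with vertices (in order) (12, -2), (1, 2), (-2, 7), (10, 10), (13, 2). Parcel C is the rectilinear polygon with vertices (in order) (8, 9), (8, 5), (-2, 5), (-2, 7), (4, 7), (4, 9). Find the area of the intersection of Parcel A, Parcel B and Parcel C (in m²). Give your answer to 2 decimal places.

10.21

The intersection is the polygon with vertices (0.3,7), (4,7), (4,7.091), (6.875,5), (0.5,5).
By the shoelace formula its area is 10.21.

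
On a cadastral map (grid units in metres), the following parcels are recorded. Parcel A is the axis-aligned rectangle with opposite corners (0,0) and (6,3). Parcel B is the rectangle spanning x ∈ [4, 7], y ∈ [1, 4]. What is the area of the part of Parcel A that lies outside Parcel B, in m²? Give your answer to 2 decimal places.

14.00

|Parcel A∩Parcel B|: x∈[4,6], y∈[1,3] → 2·2 = 4.
|Parcel A| = 18.
|Parcel A ∖ Parcel B| = |Parcel A| − |Parcel A∩Parcel B| = 18 − 4 = 14.00.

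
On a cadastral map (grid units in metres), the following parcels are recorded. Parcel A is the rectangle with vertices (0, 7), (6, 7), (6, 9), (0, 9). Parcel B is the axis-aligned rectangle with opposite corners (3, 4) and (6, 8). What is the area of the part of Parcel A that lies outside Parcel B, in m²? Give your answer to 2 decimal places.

9.00

|Parcel A∩Parcel B|: x∈[3,6], y∈[7,8] → 3·1 = 3.
|Parcel A| = 12.
|Parcel A ∖ Parcel B| = |Parcel A| − |Parcel A∩Parcel B| = 12 − 3 = 9.00.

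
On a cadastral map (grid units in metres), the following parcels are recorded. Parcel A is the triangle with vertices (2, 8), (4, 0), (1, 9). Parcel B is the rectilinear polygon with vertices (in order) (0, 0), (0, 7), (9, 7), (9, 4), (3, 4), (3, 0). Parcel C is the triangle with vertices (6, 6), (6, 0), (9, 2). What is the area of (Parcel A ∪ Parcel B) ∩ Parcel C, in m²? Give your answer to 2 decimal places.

The region (Parcel A ∪ Parcel B) ∩ Parcel C is the polygon with vertices (6,4), (6,6), (7.5,4).
By the shoelace formula its area is 1.50.

1.50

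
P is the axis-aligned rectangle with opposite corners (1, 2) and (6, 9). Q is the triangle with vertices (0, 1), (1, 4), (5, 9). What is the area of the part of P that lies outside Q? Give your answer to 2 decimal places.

|P| = 35, |P∩Q| = 2.8.
|P ∖ Q| = |P| − |P∩Q| = 35 − 2.8 = 32.20.

32.20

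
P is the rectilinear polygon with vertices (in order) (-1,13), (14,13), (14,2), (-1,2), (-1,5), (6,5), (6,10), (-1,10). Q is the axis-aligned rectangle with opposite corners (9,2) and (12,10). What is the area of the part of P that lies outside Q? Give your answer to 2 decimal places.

106.00

|P| = 130, |P∩Q| = 24.
|P ∖ Q| = |P| − |P∩Q| = 130 − 24 = 106.00.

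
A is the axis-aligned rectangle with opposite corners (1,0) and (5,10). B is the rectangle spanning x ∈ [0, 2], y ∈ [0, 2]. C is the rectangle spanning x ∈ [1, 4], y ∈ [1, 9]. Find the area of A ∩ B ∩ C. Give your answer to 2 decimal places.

1.00

The intersection is the polygon with vertices (2,2), (2,1), (1,1), (1,2).
By the shoelace formula its area is 1.00.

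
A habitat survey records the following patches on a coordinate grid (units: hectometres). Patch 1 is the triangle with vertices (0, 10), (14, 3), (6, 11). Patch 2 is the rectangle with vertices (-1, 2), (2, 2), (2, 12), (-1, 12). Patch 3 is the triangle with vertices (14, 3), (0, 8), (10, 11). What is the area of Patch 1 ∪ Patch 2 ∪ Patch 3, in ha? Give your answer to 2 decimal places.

81.01

By inclusion–exclusion:
Individual areas: |Patch 1| = 28, |Patch 2| = 30, |Patch 3| = 46.
|Patch 1∩Patch 2| = 1.3333.
|Patch 1∩Patch 3| = 20.3462.
|Patch 2∩Patch 3| = 1.3143.
|Patch 1∩Patch 2∩Patch 3| = 0.
|Patch 1 ∪ Patch 2 ∪ Patch 3| = 104 − 22.9938 + 0 = 81.01.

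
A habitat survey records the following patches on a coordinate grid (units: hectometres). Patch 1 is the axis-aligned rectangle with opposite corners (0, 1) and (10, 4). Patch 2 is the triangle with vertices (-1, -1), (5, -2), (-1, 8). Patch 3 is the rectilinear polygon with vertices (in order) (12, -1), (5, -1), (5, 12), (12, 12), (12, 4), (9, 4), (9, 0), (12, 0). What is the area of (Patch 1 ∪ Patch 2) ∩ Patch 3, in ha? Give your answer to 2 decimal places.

|Patch 1 ∪ Patch 2| = 50.1.
|(Patch 1 ∪ Patch 2) ∩ Patch 3| = 12.00.

12.00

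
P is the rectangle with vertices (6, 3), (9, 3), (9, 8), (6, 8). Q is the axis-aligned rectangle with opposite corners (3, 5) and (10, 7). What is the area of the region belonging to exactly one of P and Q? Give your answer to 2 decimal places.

17.00

|P∩Q|: x∈[6,9], y∈[5,7] → 3·2 = 6.
|P △ Q| = |P| + |Q| − 2·|P∩Q| = 15 + 14 − 12 = 17.00.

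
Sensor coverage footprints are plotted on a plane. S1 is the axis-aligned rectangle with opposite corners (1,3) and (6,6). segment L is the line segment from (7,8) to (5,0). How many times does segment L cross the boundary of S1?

2

The segment meets the boundary at (5.75,3), (6,4).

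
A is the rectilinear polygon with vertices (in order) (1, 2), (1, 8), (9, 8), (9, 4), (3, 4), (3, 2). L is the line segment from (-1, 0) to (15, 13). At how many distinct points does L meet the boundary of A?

The segment meets the boundary at (3.923,4), (3,3.25), (8.846,8), (1.462,2).

4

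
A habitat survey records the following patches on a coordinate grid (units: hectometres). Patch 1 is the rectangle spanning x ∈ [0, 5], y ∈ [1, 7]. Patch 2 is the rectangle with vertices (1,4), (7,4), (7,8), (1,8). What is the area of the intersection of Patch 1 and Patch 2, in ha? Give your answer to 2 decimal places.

12.00

|Patch 1∩Patch 2|: x∈[1,5], y∈[4,7] → 4·3 = 12.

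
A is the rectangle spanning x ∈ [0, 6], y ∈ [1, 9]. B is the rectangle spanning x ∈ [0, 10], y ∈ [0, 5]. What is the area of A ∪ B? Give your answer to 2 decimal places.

74.00

By inclusion–exclusion:
Individual areas: |A| = 48, |B| = 50.
|A∩B|: x∈[0,6], y∈[1,5] → 6·4 = 24.
|A ∪ B| = 98 − 24 = 74.00.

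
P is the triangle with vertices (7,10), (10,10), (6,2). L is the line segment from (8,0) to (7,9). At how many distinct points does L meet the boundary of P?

The segment meets the boundary at (7.455,4.909).

1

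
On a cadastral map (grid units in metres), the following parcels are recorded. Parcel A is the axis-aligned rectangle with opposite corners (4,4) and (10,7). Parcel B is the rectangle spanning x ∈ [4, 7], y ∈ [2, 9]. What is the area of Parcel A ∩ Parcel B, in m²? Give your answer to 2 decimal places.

|Parcel A∩Parcel B|: x∈[4,7], y∈[4,7] → 3·3 = 9.

9.00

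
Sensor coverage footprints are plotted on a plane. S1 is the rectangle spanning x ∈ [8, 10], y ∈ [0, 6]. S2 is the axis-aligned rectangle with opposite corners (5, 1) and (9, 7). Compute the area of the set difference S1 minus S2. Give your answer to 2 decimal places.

|S1∩S2|: x∈[8,9], y∈[1,6] → 1·5 = 5.
|S1| = 12.
|S1 ∖ S2| = |S1| − |S1∩S2| = 12 − 5 = 7.00.

7.00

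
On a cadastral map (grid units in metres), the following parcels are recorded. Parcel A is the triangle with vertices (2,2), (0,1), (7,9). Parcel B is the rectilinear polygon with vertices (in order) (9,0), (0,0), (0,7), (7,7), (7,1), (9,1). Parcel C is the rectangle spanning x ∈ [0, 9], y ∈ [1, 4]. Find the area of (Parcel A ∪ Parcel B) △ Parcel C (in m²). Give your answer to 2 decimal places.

36.32

|Parcel A ∪ Parcel B| = 51.3214.
|(Parcel A ∪ Parcel B) ∩ Parcel C| = 21.
|(Parcel A ∪ Parcel B) △ Parcel C| = 51.3214 + 27 − 42 = 36.32.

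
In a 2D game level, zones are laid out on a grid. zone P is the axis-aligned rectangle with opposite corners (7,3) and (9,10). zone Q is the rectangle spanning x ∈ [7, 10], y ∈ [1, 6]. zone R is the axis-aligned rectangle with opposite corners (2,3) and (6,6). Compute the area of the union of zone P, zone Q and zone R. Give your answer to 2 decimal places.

35.00

By inclusion–exclusion:
Individual areas: |zone P| = 14, |zone Q| = 15, |zone R| = 12.
|zone P∩zone Q|: x∈[7,9], y∈[3,6] → 2·3 = 6.
|zone P∩zone R| = 0 (no overlap).
|zone Q∩zone R| = 0 (no overlap).
|zone P∩zone Q∩zone R| = 0.
|zone P ∪ zone Q ∪ zone R| = 41 − 6 + 0 = 35.00.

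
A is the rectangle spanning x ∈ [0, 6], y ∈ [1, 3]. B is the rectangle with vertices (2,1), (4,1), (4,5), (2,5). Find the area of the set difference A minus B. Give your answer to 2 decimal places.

|A∩B|: x∈[2,4], y∈[1,3] → 2·2 = 4.
|A| = 12.
|A ∖ B| = |A| − |A∩B| = 12 − 4 = 8.00.

8.00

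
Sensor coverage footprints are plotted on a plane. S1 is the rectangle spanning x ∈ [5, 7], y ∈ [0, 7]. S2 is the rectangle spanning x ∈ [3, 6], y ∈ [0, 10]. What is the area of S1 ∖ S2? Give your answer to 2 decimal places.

7.00

|S1∩S2|: x∈[5,6], y∈[0,7] → 1·7 = 7.
|S1| = 14.
|S1 ∖ S2| = |S1| − |S1∩S2| = 14 − 7 = 7.00.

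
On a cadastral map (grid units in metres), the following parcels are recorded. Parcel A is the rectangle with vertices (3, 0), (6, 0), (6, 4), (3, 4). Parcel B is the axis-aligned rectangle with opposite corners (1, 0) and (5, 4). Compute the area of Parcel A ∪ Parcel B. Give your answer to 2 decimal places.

20.00

By inclusion–exclusion:
Individual areas: |Parcel A| = 12, |Parcel B| = 16.
|Parcel A∩Parcel B|: x∈[3,5], y∈[0,4] → 2·4 = 8.
|Parcel A ∪ Parcel B| = 28 − 8 = 20.00.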